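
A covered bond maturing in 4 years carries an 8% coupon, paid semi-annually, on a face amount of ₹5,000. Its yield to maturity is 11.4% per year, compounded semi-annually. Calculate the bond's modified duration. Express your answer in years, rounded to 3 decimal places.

3.280 years

Periodic yield y = 0.057. First find Macaulay duration:
  t   CF        PV=CF/(1+0.057)^t    t·PV
  1       200.00       189.2148       189.2148
  2       200.00       179.0111       358.0222
  3       200.00       169.3577       508.0732
  4       200.00       160.2249       640.8997
  5       200.00       151.5846       757.9230
  6       200.00       143.4102       860.4613
  7       200.00       135.6766       949.7365
  8     5,200.00     3,337.3630    26,698.9039
  Σ                  4,465.8430    30,963.2345
P = 4,465.8430; Macaulay duration = 30,963.2345 / 4,465.8430 = 6.93335 half-year periods = 3.46667 years.
Modified duration = D_Mac / (1 + y) = 3.46667 / 1.057 = 3.27973 years.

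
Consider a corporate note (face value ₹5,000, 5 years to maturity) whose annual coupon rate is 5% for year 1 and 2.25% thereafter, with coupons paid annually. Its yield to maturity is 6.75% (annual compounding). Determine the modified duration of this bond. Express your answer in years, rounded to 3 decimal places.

4.348 years

Periodic yield y = 0.0675. First find Macaulay duration:
  t   CF        PV=CF/(1+0.0675)^t    t·PV
  1       250.00       234.1920       234.1920
  2       112.50        98.7226       197.4453
  3       112.50        92.4802       277.4407
  4       112.50        86.6325       346.5301
  5     5,112.50     3,688.0254    18,440.1270
  Σ                  4,200.0528    19,495.7351
P = 4,200.0528; Macaulay duration = 19,495.7351 / 4,200.0528 = 4.64178 years.
Modified duration = D_Mac / (1 + y) = 4.64178 / 1.0675 = 4.34827 years.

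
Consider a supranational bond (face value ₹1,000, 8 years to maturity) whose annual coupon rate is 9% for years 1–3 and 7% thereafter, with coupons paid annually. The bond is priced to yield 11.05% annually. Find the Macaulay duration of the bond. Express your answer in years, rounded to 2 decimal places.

Periodic yield y = 0.1105. Discount each cash flow and weight by its year:
  t   CF        PV=CF/(1+0.1105)^t    t·PV
  1        90.00        81.0446        81.0446
  2        90.00        72.9803       145.9605
  3        90.00        65.7184       197.1551
  4        70.00        46.0282       184.1127
  5        70.00        41.4482       207.2408
  6        70.00        37.3239       223.9432
  7        70.00        33.6100       235.2698
  8     1,070.00       462.6316     3,701.0526
  Σ                    840.7850     4,975.7793
Price P = Σ PV = 840.7850.
Macaulay duration = Σ(t·PV) / P = 4,975.7793 / 840.7850 = 5.91802 years.

5.92 years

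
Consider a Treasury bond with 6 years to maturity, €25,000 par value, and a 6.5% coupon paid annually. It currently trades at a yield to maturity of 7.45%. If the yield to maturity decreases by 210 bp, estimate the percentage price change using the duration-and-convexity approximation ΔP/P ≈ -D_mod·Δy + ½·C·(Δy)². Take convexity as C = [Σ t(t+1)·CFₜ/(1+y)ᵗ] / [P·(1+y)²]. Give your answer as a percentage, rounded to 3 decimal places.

With y = 0.0745:
  t   CF        PV=CF/(1+0.0745)^t    t·PV        t(t+1)·PV
  1     1,625.00     1,512.3313     1,512.3313       3,024.6626
  2     1,625.00     1,407.4745     2,814.9489       8,444.8468
  3     1,625.00     1,309.8878     3,929.6635      15,718.6539
  4     1,625.00     1,219.0673     4,876.2692      24,381.3462
  5     1,625.00     1,134.5438     5,672.7190      34,036.3139
  6    26,625.00    17,300.1989   103,801.1937     726,608.3559
  Σ                 23,883.5037   122,607.1257     812,214.1794
P = 23,883.5037; D_Mac = 5.13355 yrs; D_mod = 4.77762 yrs; C = 29.45504.
Duration effect: -4.77762 × (-0.021) = +0.100330
Convexity effect: 0.5 × 29.45504 × (-0.021)² = +0.0064948
ΔP/P ≈ +0.100330 + 0.0064948 = +0.106825 = +10.6825%.

+10.682%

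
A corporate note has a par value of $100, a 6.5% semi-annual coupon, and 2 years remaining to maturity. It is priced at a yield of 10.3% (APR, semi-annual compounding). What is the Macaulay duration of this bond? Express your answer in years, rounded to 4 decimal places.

Periodic yield y = 0.0515. Discount each cash flow and weight by its period:
  t   CF        PV=CF/(1+0.0515)^t    t·PV
  1         3.25         3.0908         3.0908
  2         3.25         2.9394         5.8789
  3         3.25         2.7955         8.3864
  4       103.25        84.4604       337.8415
  Σ                     93.2861       355.1976
Price P = Σ PV = 93.2861.
Macaulay duration = Σ(t·PV) / P = 355.1976 / 93.2861 = 3.80762 half-year periods.
In years: 3.80762 / 2 = 1.90381 years.

1.9038 years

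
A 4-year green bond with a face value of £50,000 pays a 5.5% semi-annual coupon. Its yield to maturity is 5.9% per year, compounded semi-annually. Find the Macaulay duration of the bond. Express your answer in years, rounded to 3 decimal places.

3.642 years

Periodic yield y = 0.0295. Discount each cash flow and weight by its period:
  t   CF        PV=CF/(1+0.0295)^t    t·PV
  1     1,375.00     1,335.5998     1,335.5998
  2     1,375.00     1,297.3286     2,594.6572
  3     1,375.00     1,260.1541     3,780.4622
  4     1,375.00     1,224.0447     4,896.1790
  5     1,375.00     1,188.9701     5,944.8506
  6     1,375.00     1,154.9006     6,929.4034
  7     1,375.00     1,121.8072     7,852.6507
  8    51,375.00    40,713.7427   325,709.9413
  Σ                 49,296.5478   359,043.7442
Price P = Σ PV = 49,296.5478.
Macaulay duration = Σ(t·PV) / P = 359,043.7442 / 49,296.5478 = 7.28334 half-year periods.
In years: 7.28334 / 2 = 3.64167 years.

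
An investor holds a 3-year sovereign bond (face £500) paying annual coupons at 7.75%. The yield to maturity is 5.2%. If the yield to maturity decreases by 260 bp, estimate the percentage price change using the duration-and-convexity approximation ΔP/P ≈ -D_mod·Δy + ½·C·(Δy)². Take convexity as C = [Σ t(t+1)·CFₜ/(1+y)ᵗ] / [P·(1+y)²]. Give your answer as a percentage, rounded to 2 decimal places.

+7.25%

With y = 0.052:
  t   CF        PV=CF/(1+0.052)^t    t·PV        t(t+1)·PV
  1        38.75        36.8346        36.8346          73.6692
  2        38.75        35.0139        70.0278         210.0833
  3       538.75       462.7432     1,388.2297       5,552.9186
  Σ                    534.5917     1,495.0920       5,836.6711
P = 534.5917; D_Mac = 2.79670 yrs; D_mod = 2.65846 yrs; C = 9.86533.
Duration effect: -2.65846 × (-0.026) = +0.069120
Convexity effect: 0.5 × 9.86533 × (-0.026)² = +0.0033345
ΔP/P ≈ +0.069120 + 0.0033345 = +0.072454 = +7.2454%.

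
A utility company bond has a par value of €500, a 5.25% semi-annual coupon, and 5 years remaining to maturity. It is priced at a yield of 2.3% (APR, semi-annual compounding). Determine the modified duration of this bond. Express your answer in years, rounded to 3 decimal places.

Periodic yield y = 0.0115. First find Macaulay duration:
  t   CF        PV=CF/(1+0.0115)^t    t·PV
  1       13.125        12.9758        12.9758
  2       13.125        12.8283        25.6565
  3       13.125        12.6824        38.0472
  4       13.125        12.5382        50.1529
  5       13.125        12.3957        61.9783
  6       13.125        12.2547        73.5284
  7       13.125        12.1154        84.8079
  8       13.125        11.9777        95.8213
  9       13.125        11.8415       106.5734
  10     513.125       457.6825     4,576.8250
  Σ                    569.2921     5,126.3667
P = 569.2921; Macaulay duration = 5,126.3667 / 569.2921 = 9.00481 half-year periods = 4.50240 years.
Modified duration = D_Mac / (1 + y) = 4.50240 / 1.0115 = 4.45122 years.

4.451 years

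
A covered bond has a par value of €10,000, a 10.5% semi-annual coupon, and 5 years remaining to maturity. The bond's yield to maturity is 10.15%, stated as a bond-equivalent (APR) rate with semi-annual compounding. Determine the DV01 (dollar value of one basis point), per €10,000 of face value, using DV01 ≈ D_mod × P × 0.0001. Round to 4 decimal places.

Periodic yield y = 0.05075.
  t   CF        PV=CF/(1+0.05075)^t    t·PV
  1       525.00       499.6431       499.6431
  2       525.00       475.5109       951.0219
  3       525.00       452.5443     1,357.6329
  4       525.00       430.6869     1,722.7478
  5       525.00       409.8853     2,049.4263
  6       525.00       390.0883     2,340.5297
  7       525.00       371.2475     2,598.7323
  8       525.00       353.3167     2,826.5333
  9       525.00       336.2519     3,026.2669
  10   10,525.00     6,415.4647    64,154.6467
  Σ                 10,134.6395    81,527.1810
P = 10,134.6395; D_Mac = 8.04441 half-year periods = 4.02220 yrs; D_mod = 3.82794 yrs.
DV01 ≈ 3.82794 × 10,134.6395 × 0.0001 = 3.879476.

€3.8795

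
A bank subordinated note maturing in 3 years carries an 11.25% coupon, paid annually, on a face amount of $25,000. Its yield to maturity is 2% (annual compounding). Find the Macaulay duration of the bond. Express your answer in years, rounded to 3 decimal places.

Periodic yield y = 0.02. Discount each cash flow and weight by its year:
  t   CF        PV=CF/(1+0.02)^t    t·PV
  1     2,812.50     2,757.3529     2,757.3529
  2     2,812.50     2,703.2872     5,406.5744
  3    27,812.50    26,208.3399    78,625.0198
  Σ                 31,668.9801    86,788.9471
Price P = Σ PV = 31,668.9801.
Macaulay duration = Σ(t·PV) / P = 86,788.9471 / 31,668.9801 = 2.74050 years.

2.741 years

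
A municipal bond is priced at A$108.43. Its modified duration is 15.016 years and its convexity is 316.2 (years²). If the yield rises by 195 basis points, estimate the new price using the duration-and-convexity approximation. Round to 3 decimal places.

A$83.199

Duration effect: -D_mod·Δy = -15.016 × (+0.0195) = -0.292812
Convexity effect: ½·C·(Δy)² = 0.5 × 316.2 × (0.0195)² = +0.060117525
ΔP/P ≈ -0.292812 + 0.060117525 = -0.232694475
New price ≈ 108.43 × (1 - 0.232694475) = 83.19893807575.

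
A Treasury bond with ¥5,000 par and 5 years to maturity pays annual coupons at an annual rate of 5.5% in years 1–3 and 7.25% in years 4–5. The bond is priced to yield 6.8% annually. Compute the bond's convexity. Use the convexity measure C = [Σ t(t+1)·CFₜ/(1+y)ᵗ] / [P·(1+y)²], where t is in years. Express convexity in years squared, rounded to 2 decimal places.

22.72

With y = 0.068:
  t   CF        PV=CF/(1+0.068)^t    t·PV        t(t+1)·PV
  1       275.00       257.4906       257.4906         514.9813
  2       275.00       241.0961       482.1922       1,446.5766
  3       275.00       225.7454       677.2362       2,708.9450
  4       362.50       278.6269     1,114.5075       5,572.5374
  5     5,362.50     3,859.3222    19,296.6112     115,779.6671
  Σ                  4,862.2813    21,828.0378     126,022.7074
P = 4,862.2813.
Convexity = Σ t(t+1)·PV / [P·(1+y)²] = 126,022.7074 / (4,862.2813 × 1.140624) = 22.72303.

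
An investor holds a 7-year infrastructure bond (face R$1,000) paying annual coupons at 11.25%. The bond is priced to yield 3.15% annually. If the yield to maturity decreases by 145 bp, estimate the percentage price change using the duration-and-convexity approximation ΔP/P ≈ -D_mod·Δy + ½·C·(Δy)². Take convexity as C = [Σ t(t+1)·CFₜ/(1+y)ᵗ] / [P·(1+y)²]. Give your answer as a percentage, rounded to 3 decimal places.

With y = 0.0315:
  t   CF        PV=CF/(1+0.0315)^t    t·PV        t(t+1)·PV
  1       112.50       109.0645       109.0645         218.1289
  2       112.50       105.7339       211.4677         634.4031
  3       112.50       102.5049       307.5148       1,230.0594
  4       112.50        99.3746       397.4986       1,987.4929
  5       112.50        96.3399       481.6997       2,890.1981
  6       112.50        93.3979       560.3874       3,922.7120
  7     1,112.50       895.3965     6,267.7755      50,142.2041
  Σ                  1,501.8123     8,335.4082      61,025.1985
P = 1,501.8123; D_Mac = 5.55023 yrs; D_mod = 5.38074 yrs; C = 38.19048.
Duration effect: -5.38074 × (-0.0145) = +0.078021
Convexity effect: 0.5 × 38.19048 × (-0.0145)² = +0.0040148
ΔP/P ≈ +0.078021 + 0.0040148 = +0.082036 = +8.2036%.

+8.204%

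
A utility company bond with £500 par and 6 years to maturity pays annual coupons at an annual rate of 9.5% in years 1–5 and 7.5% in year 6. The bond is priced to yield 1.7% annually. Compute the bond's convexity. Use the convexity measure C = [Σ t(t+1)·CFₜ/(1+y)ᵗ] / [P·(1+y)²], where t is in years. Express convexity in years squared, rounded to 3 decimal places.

31.944

With y = 0.017:
  t   CF        PV=CF/(1+0.017)^t    t·PV        t(t+1)·PV
  1        47.50        46.7060        46.7060          93.4120
  2        47.50        45.9253        91.8505         275.5516
  3        47.50        45.1576       135.4728         541.8911
  4        47.50        44.4027       177.6110         888.0549
  5        47.50        43.6605       218.3026       1,309.8154
  6       537.50       485.7947     2,914.7681      20,403.3764
  Σ                    711.6468     3,584.7109      23,512.1014
P = 711.6468.
Convexity = Σ t(t+1)·PV / [P·(1+y)²] = 23,512.1014 / (711.6468 × 1.034289) = 31.94369.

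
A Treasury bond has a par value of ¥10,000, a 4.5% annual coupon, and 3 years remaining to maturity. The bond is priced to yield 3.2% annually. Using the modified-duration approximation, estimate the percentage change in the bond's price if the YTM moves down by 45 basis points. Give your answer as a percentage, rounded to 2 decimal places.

Periodic yield y = 0.032. Modified duration first:
  t   CF        PV=CF/(1+0.032)^t    t·PV
  1       450.00       436.0465       436.0465
  2       450.00       422.5257       845.0514
  3    10,450.00     9,507.7378    28,523.2135
  Σ                 10,366.3100    29,804.3114
P = 10,366.3100; D_Mac = 2.87511 yrs; D_mod = 2.87511/(1+0.032) = 2.78596 yrs.
ΔP/P ≈ -D_mod · Δy = -2.78596 × (-0.0045) = +0.012537 = +1.2537%.

+1.25%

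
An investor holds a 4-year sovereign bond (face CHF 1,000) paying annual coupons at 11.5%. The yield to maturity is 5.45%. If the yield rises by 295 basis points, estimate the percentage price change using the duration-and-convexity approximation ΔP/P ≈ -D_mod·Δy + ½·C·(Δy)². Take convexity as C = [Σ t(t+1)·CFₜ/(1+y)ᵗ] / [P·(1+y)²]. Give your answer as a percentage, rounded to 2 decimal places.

With y = 0.0545:
  t   CF        PV=CF/(1+0.0545)^t    t·PV        t(t+1)·PV
  1       115.00       109.0564       109.0564         218.1128
  2       115.00       103.4200       206.8401         620.5202
  3       115.00        98.0749       294.2248       1,176.8994
  4     1,115.00       901.7549     3,607.0198      18,035.0988
  Σ                  1,212.3063     4,217.1411      20,050.6313
P = 1,212.3063; D_Mac = 3.47861 yrs; D_mod = 3.29882 yrs; C = 14.87382.
Duration effect: -3.29882 × (+0.0295) = -0.097315
Convexity effect: 0.5 × 14.87382 × (0.0295)² = +0.0064720
ΔP/P ≈ -0.097315 + 0.0064720 = -0.090843 = -9.0843%.

-9.08%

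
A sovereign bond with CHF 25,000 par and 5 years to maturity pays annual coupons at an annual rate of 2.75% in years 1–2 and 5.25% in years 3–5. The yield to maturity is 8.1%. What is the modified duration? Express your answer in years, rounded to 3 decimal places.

4.302 years

Periodic yield y = 0.081. First find Macaulay duration:
  t   CF        PV=CF/(1+0.081)^t    t·PV
  1       687.50       635.9852       635.9852
  2       687.50       588.3304     1,176.6609
  3     1,312.50     1,039.0160     3,117.0480
  4     1,312.50       961.1619     3,844.6475
  5    26,312.50    17,825.1685    89,125.8424
  Σ                 21,049.6620    97,900.1839
P = 21,049.6620; Macaulay duration = 97,900.1839 / 21,049.6620 = 4.65091 years.
Modified duration = D_Mac / (1 + y) = 4.65091 / 1.081 = 4.30242 years.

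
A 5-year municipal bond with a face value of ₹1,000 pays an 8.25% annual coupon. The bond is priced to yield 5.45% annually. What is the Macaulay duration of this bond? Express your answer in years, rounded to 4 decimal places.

4.3365 years

Periodic yield y = 0.0545. Discount each cash flow and weight by its year:
  t   CF        PV=CF/(1+0.0545)^t    t·PV
  1        82.50        78.2361        78.2361
  2        82.50        74.1926       148.3853
  3        82.50        70.3581       211.0743
  4        82.50        66.7218       266.8871
  5     1,082.50       830.2234     4,151.1171
  Σ                  1,119.7321     4,855.7000
Price P = Σ PV = 1,119.7321.
Macaulay duration = Σ(t·PV) / P = 4,855.7000 / 1,119.7321 = 4.33648 years.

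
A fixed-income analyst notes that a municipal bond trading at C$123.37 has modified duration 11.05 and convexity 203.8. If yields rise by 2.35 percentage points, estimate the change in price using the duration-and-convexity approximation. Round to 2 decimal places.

-C$25.09

Duration effect: -D_mod·Δy = -11.05 × (+0.0235) = -0.259675
Convexity effect: ½·C·(Δy)² = 0.5 × 203.8 × (0.0235)² = +0.056274275
ΔP/P ≈ -0.259675 + 0.056274275 = -0.203400725
ΔP ≈ 123.37 × (-0.203400725) = -25.09354744325.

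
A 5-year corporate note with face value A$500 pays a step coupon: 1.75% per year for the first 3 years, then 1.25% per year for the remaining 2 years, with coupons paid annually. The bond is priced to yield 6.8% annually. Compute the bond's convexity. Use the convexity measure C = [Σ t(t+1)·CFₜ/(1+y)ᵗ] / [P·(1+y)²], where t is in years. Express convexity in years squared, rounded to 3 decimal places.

With y = 0.068:
  t   CF        PV=CF/(1+0.068)^t    t·PV        t(t+1)·PV
  1         8.75         8.1929         8.1929          16.3858
  2         8.75         7.6712        15.3425          46.0274
  3         8.75         7.1828        21.5484          86.1937
  4         6.25         4.8039        19.2156          96.0782
  5       506.25       364.3416     1,821.7080      10,930.2483
  Σ                    392.1925     1,886.0075      11,174.9334
P = 392.1925.
Convexity = Σ t(t+1)·PV / [P·(1+y)²] = 11,174.9334 / (392.1925 × 1.140624) = 24.98062.

24.981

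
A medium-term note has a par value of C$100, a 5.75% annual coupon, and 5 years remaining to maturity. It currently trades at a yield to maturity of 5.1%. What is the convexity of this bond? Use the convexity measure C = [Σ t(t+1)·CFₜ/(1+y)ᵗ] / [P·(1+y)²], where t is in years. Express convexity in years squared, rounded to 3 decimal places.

With y = 0.051:
  t   CF        PV=CF/(1+0.051)^t    t·PV        t(t+1)·PV
  1         5.75         5.4710         5.4710          10.9420
  2         5.75         5.2055        10.4110          31.2330
  3         5.75         4.9529        14.8587          59.4348
  4         5.75         4.7126        18.8502          94.2512
  5       105.75        82.4645       412.3223       2,473.9337
  Σ                    102.8064       461.9132       2,669.7947
P = 102.8064.
Convexity = Σ t(t+1)·PV / [P·(1+y)²] = 2,669.7947 / (102.8064 × 1.104601) = 23.50998.

23.510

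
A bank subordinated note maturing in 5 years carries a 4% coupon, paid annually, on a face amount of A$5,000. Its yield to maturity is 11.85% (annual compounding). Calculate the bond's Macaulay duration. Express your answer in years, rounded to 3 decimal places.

4.551 years

Periodic yield y = 0.1185. Discount each cash flow and weight by its year:
  t   CF        PV=CF/(1+0.1185)^t    t·PV
  1       200.00       178.8109       178.8109
  2       200.00       159.8667       319.7334
  3       200.00       142.9296       428.7887
  4       200.00       127.7868       511.1473
  5     5,200.00     2,970.4579    14,852.2895
  Σ                  3,579.8519    16,290.7697
Price P = Σ PV = 3,579.8519.
Macaulay duration = Σ(t·PV) / P = 16,290.7697 / 3,579.8519 = 4.55068 years.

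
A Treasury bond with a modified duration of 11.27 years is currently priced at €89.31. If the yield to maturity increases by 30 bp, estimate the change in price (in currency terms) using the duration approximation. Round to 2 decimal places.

Duration approximation: ΔP/P ≈ -D_mod · Δy = -11.27 × (+0.003) = -0.033810.
ΔP ≈ 89.31 × (-0.033810) = -3.0195711.

-€3.02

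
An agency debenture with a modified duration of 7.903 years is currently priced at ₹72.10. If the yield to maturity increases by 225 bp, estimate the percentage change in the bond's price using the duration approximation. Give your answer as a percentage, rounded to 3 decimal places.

Duration approximation: ΔP/P ≈ -D_mod · Δy = -7.903 × (+0.0225) = -0.1778175.
As a percentage: -17.78175%.

-17.782%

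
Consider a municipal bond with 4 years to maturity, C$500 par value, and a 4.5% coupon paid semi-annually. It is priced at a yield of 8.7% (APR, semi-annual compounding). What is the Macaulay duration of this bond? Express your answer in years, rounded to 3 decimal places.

3.677 years

Periodic yield y = 0.0435. Discount each cash flow and weight by its period:
  t   CF        PV=CF/(1+0.0435)^t    t·PV
  1        11.25        10.7810        10.7810
  2        11.25        10.3316        20.6632
  3        11.25         9.9009        29.7027
  4        11.25         9.4882        37.9527
  5        11.25         9.0926        45.4632
  6        11.25         8.7136        52.2816
  7        11.25         8.3504        58.4525
  8       511.25       363.6585     2,909.2677
  Σ                    430.3168     3,164.5647
Price P = Σ PV = 430.3168.
Macaulay duration = Σ(t·PV) / P = 3,164.5647 / 430.3168 = 7.35404 half-year periods.
In years: 7.35404 / 2 = 3.67702 years.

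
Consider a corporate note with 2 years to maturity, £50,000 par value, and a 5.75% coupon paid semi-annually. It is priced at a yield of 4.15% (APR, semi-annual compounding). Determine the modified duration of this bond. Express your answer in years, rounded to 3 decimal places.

1.880 years

Periodic yield y = 0.02075. First find Macaulay duration:
  t   CF        PV=CF/(1+0.02075)^t    t·PV
  1     1,437.50     1,408.2782     1,408.2782
  2     1,437.50     1,379.6505     2,759.3010
  3     1,437.50     1,351.6047     4,054.8140
  4    51,437.50    47,380.7901   189,523.1602
  Σ                 51,520.3234   197,745.5535
P = 51,520.3234; Macaulay duration = 197,745.5535 / 51,520.3234 = 3.83820 half-year periods = 1.91910 years.
Modified duration = D_Mac / (1 + y) = 1.91910 / 1.02075 = 1.88009 years.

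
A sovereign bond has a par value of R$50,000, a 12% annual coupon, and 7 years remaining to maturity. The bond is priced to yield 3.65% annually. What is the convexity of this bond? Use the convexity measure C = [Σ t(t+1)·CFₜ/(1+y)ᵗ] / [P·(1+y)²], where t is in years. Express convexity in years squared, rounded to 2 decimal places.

37.13

With y = 0.0365:
  t   CF        PV=CF/(1+0.0365)^t    t·PV        t(t+1)·PV
  1     6,000.00     5,788.7120     5,788.7120      11,577.4240
  2     6,000.00     5,584.8645    11,169.7289      33,509.1868
  3     6,000.00     5,388.1953    16,164.5860      64,658.3440
  4     6,000.00     5,198.4518    20,793.8073     103,969.0367
  5     6,000.00     5,015.3901    25,076.9505     150,461.7030
  6     6,000.00     4,838.7748    29,032.6489     203,228.5423
  7    56,000.00    43,571.5372   305,000.7603   2,440,006.0827
  Σ                 75,385.9257   413,027.1940   3,007,410.3195
P = 75,385.9257.
Convexity = Σ t(t+1)·PV / [P·(1+y)²] = 3,007,410.3195 / (75,385.9257 × 1.074332) = 37.13332.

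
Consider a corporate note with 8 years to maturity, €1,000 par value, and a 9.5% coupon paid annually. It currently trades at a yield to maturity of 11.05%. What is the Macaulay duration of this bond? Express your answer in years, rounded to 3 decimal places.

Periodic yield y = 0.1105. Discount each cash flow and weight by its year:
  t   CF        PV=CF/(1+0.1105)^t    t·PV
  1        95.00        85.5471        85.5471
  2        95.00        77.0347       154.0694
  3        95.00        69.3694       208.1082
  4        95.00        62.4668       249.8673
  5        95.00        56.2511       281.2554
  6        95.00        50.6538       303.9229
  7        95.00        45.6135       319.2947
  8     1,095.00       473.4407     3,787.5258
  Σ                    920.3771     5,389.5907
Price P = Σ PV = 920.3771.
Macaulay duration = Σ(t·PV) / P = 5,389.5907 / 920.3771 = 5.85585 years.

5.856 years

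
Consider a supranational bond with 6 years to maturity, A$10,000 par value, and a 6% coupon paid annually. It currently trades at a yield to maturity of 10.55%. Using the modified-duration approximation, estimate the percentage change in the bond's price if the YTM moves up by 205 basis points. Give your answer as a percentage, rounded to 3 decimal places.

-9.473%

Periodic yield y = 0.1055. Modified duration first:
  t   CF        PV=CF/(1+0.1055)^t    t·PV
  1       600.00       542.7408       542.7408
  2       600.00       490.9460       981.8921
  3       600.00       444.0941     1,332.2823
  4       600.00       401.7133     1,606.8534
  5       600.00       363.3771     1,816.8853
  6    10,600.00     5,807.0208    34,842.1250
  Σ                  8,049.8922    41,122.7789
P = 8,049.8922; D_Mac = 5.10849 yrs; D_mod = 5.10849/(1+0.1055) = 4.62098 yrs.
ΔP/P ≈ -D_mod · Δy = -4.62098 × (+0.0205) = -0.094730 = -9.4730%.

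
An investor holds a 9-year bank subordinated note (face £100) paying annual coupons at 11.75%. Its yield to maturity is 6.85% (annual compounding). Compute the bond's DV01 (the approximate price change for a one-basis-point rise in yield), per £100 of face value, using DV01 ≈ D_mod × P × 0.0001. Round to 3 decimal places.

£0.079

Periodic yield y = 0.0685.
  t   CF        PV=CF/(1+0.0685)^t    t·PV
  1        11.75        10.9967        10.9967
  2        11.75        10.2917        20.5835
  3        11.75         9.6320        28.8959
  4        11.75         9.0145        36.0578
  5        11.75         8.4366        42.1828
  6        11.75         7.8957        47.3742
  7        11.75         7.3895        51.7266
  8        11.75         6.9158        55.3263
  9       111.75        61.5569       554.0122
  Σ                    132.1293       847.1560
P = 132.1293; D_Mac = 6.41157 yrs; D_mod = 6.00053 yrs.
DV01 ≈ 6.00053 × 132.1293 × 0.0001 = 0.079285.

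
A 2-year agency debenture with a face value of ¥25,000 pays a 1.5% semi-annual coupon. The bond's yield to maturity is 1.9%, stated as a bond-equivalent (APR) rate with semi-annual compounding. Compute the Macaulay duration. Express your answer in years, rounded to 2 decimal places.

Periodic yield y = 0.0095. Discount each cash flow and weight by its period:
  t   CF        PV=CF/(1+0.0095)^t    t·PV
  1       187.50       185.7355       185.7355
  2       187.50       183.9876       367.9753
  3       187.50       182.2562       546.7686
  4    25,187.50    24,252.6819    97,010.7276
  Σ                 24,804.6612    98,111.2069
Price P = Σ PV = 24,804.6612.
Macaulay duration = Σ(t·PV) / P = 98,111.2069 / 24,804.6612 = 3.95535 half-year periods.
In years: 3.95535 / 2 = 1.97768 years.

1.98 years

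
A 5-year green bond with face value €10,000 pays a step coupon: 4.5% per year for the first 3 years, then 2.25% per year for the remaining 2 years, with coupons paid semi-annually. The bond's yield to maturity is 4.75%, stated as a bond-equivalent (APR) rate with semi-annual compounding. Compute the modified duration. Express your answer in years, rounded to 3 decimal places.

4.436 years

Periodic yield y = 0.02375. First find Macaulay duration:
  t   CF        PV=CF/(1+0.02375)^t    t·PV
  1       225.00       219.7802       219.7802
  2       225.00       214.6815       429.3631
  3       225.00       209.7011       629.1034
  4       225.00       204.8363       819.3451
  5       225.00       200.0843     1,000.4213
  6       225.00       195.4425     1,172.6551
  7       112.50        95.4542       668.1795
  8       112.50        93.2398       745.9182
  9       112.50        91.0767       819.6903
  10   10,112.50     7,996.8580    79,968.5805
  Σ                  9,521.1547    86,473.0366
P = 9,521.1547; Macaulay duration = 86,473.0366 / 9,521.1547 = 9.08220 half-year periods = 4.54110 years.
Modified duration = D_Mac / (1 + y) = 4.54110 / 1.02375 = 4.43575 years.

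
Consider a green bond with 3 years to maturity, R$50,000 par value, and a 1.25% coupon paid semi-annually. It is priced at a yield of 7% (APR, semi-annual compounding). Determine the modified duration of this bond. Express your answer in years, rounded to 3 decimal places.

Periodic yield y = 0.035. First find Macaulay duration:
  t   CF        PV=CF/(1+0.035)^t    t·PV
  1       312.50       301.9324       301.9324
  2       312.50       291.7221       583.4442
  3       312.50       281.8571       845.5713
  4       312.50       272.3257     1,089.3028
  5       312.50       263.1166     1,315.5831
  6    50,312.50    40,929.2512   245,575.5070
  Σ                 42,340.2050   249,711.3407
P = 42,340.2050; Macaulay duration = 249,711.3407 / 42,340.2050 = 5.89774 half-year periods = 2.94887 years.
Modified duration = D_Mac / (1 + y) = 2.94887 / 1.035 = 2.84915 years.

2.849 years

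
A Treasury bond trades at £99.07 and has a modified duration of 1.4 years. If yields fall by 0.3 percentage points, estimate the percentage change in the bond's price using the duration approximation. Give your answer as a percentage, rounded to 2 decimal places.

Duration approximation: ΔP/P ≈ -D_mod · Δy = -1.4 × (-0.003) = +0.004200.
As a percentage: +0.4200%.

+0.42%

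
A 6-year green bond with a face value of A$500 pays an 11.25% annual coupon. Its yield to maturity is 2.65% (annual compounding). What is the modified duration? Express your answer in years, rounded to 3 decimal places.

4.793 years

Periodic yield y = 0.0265. First find Macaulay duration:
  t   CF        PV=CF/(1+0.0265)^t    t·PV
  1        56.25        54.7979        54.7979
  2        56.25        53.3832       106.7664
  3        56.25        52.0051       156.0152
  4        56.25        50.6625       202.6500
  5        56.25        49.3546       246.7731
  6       556.25       475.4625     2,852.7752
  Σ                    735.6658     3,619.7778
P = 735.6658; Macaulay duration = 3,619.7778 / 735.6658 = 4.92041 years.
Modified duration = D_Mac / (1 + y) = 4.92041 / 1.0265 = 4.79339 years.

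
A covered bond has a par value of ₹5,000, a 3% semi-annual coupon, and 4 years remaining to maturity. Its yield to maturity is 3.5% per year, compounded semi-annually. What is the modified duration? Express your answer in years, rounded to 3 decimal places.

3.731 years

Periodic yield y = 0.0175. First find Macaulay duration:
  t   CF        PV=CF/(1+0.0175)^t    t·PV
  1        75.00        73.7101        73.7101
  2        75.00        72.4423       144.8847
  3        75.00        71.1964       213.5892
  4        75.00        69.9719       279.8876
  5        75.00        68.7684       343.8422
  6        75.00        67.5857       405.5141
  7        75.00        66.4233       464.9630
  8     5,075.00     4,417.3387    35,338.7099
  Σ                  4,907.4368    37,265.1007
P = 4,907.4368; Macaulay duration = 37,265.1007 / 4,907.4368 = 7.59360 half-year periods = 3.79680 years.
Modified duration = D_Mac / (1 + y) = 3.79680 / 1.0175 = 3.73150 years.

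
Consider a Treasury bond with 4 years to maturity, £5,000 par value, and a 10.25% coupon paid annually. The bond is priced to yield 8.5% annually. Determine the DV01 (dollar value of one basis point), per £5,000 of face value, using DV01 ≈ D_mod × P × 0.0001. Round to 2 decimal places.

£1.70

Periodic yield y = 0.085.
  t   CF        PV=CF/(1+0.085)^t    t·PV
  1       512.50       472.3502       472.3502
  2       512.50       435.3458       870.6917
  3       512.50       401.2404     1,203.7212
  4     5,512.50     3,977.6782    15,910.7130
  Σ                  5,286.6147    18,457.4761
P = 5,286.6147; D_Mac = 3.49136 yrs; D_mod = 3.21784 yrs.
DV01 ≈ 3.21784 × 5,286.6147 × 0.0001 = 1.701150.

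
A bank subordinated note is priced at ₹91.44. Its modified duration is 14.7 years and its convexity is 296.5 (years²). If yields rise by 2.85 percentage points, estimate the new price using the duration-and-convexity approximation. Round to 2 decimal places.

₹64.14

Duration effect: -D_mod·Δy = -14.7 × (+0.0285) = -0.418950
Convexity effect: ½·C·(Δy)² = 0.5 × 296.5 × (0.0285)² = +0.1204160625
ΔP/P ≈ -0.418950 + 0.1204160625 = -0.2985339375
New price ≈ 91.44 × (1 - 0.2985339375) = 64.142056755.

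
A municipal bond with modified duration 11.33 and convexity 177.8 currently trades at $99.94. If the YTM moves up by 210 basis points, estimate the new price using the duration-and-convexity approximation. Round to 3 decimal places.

$80.079

Duration effect: -D_mod·Δy = -11.33 × (+0.021) = -0.237930
Convexity effect: ½·C·(Δy)² = 0.5 × 177.8 × (0.021)² = +0.0392049
ΔP/P ≈ -0.237930 + 0.0392049 = -0.1987251
New price ≈ 99.94 × (1 - 0.1987251) = 80.079413506.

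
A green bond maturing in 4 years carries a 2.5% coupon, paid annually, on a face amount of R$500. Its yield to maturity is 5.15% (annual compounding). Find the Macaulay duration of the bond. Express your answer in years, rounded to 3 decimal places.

Periodic yield y = 0.0515. Discount each cash flow and weight by its year:
  t   CF        PV=CF/(1+0.0515)^t    t·PV
  1        12.50        11.8878        11.8878
  2        12.50        11.3055        22.6111
  3        12.50        10.7518        32.2555
  4       512.50       419.2343     1,676.9370
  Σ                    453.1794     1,743.6914
Price P = Σ PV = 453.1794.
Macaulay duration = Σ(t·PV) / P = 1,743.6914 / 453.1794 = 3.84768 years.

3.848 years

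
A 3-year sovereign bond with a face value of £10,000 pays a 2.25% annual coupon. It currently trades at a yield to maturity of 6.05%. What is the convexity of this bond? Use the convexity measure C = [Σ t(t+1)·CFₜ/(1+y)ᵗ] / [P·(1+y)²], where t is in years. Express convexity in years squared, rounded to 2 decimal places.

With y = 0.0605:
  t   CF        PV=CF/(1+0.0605)^t    t·PV        t(t+1)·PV
  1       225.00       212.1641       212.1641         424.3281
  2       225.00       200.0604       400.1208       1,200.3625
  3    10,225.00     8,572.9699    25,718.9097     102,875.6386
  Σ                  8,985.1944    26,331.1946     104,500.3293
P = 8,985.1944.
Convexity = Σ t(t+1)·PV / [P·(1+y)²] = 104,500.3293 / (8,985.1944 × 1.124660) = 10.34115.

10.34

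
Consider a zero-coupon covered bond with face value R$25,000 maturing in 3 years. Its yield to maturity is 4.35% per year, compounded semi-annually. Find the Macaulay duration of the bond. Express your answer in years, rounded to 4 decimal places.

3.0000 years

A zero-coupon bond has a single cash flow at maturity, so its Macaulay duration equals its maturity: 3 years.
(Equivalently: 6 semi-annual periods ÷ 2 = 3 years.)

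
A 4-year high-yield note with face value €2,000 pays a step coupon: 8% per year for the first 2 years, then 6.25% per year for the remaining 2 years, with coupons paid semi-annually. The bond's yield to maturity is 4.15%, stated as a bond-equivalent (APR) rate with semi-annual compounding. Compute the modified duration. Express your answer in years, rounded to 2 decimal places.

3.47 years

Periodic yield y = 0.02075. First find Macaulay duration:
  t   CF        PV=CF/(1+0.02075)^t    t·PV
  1        80.00        78.3737        78.3737
  2        80.00        76.7805       153.5611
  3        80.00        75.2197       225.6592
  4        80.00        73.6907       294.7626
  5        62.50        56.4005       282.0026
  6        62.50        55.2540       331.5240
  7        62.50        54.1308       378.9155
  8     2,062.50     1,750.0032    14,000.0258
  Σ                  2,219.8532    15,744.8245
P = 2,219.8532; Macaulay duration = 15,744.8245 / 2,219.8532 = 7.09273 half-year periods = 3.54637 years.
Modified duration = D_Mac / (1 + y) = 3.54637 / 1.02075 = 3.47427 years.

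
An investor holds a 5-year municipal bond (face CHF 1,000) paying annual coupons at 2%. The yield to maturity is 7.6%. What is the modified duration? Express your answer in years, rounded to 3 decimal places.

Periodic yield y = 0.076. First find Macaulay duration:
  t   CF        PV=CF/(1+0.076)^t    t·PV
  1        20.00        18.5874        18.5874
  2        20.00        17.2745        34.5490
  3        20.00        16.0544        48.1631
  4        20.00        14.9204        59.6817
  5     1,020.00       707.1944     3,535.9720
  Σ                    774.0310     3,696.9531
P = 774.0310; Macaulay duration = 3,696.9531 / 774.0310 = 4.77623 years.
Modified duration = D_Mac / (1 + y) = 4.77623 / 1.076 = 4.43888 years.

4.439 years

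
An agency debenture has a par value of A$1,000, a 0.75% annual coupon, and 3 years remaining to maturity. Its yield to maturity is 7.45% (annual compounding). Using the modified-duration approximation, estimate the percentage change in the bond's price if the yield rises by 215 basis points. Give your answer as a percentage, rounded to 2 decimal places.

-5.95%

Periodic yield y = 0.0745. Modified duration first:
  t   CF        PV=CF/(1+0.0745)^t    t·PV
  1         7.50         6.9800         6.9800
  2         7.50         6.4960        12.9921
  3     1,007.50       812.1305     2,436.3914
  Σ                    825.6065     2,456.3634
P = 825.6065; D_Mac = 2.97522 yrs; D_mod = 2.97522/(1+0.0745) = 2.76894 yrs.
ΔP/P ≈ -D_mod · Δy = -2.76894 × (+0.0215) = -0.059532 = -5.9532%.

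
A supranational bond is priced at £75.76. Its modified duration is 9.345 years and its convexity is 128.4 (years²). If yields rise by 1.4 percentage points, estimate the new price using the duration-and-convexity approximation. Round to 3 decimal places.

Duration effect: -D_mod·Δy = -9.345 × (+0.014) = -0.130830
Convexity effect: ½·C·(Δy)² = 0.5 × 128.4 × (0.014)² = +0.0125832
ΔP/P ≈ -0.130830 + 0.0125832 = -0.1182468
New price ≈ 75.76 × (1 - 0.1182468) = 66.801622432.

£66.802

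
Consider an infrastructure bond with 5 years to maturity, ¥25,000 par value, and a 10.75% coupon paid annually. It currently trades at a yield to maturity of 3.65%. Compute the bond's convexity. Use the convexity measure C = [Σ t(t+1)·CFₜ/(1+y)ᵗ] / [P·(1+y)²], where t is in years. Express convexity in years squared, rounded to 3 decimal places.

22.298

With y = 0.0365:
  t   CF        PV=CF/(1+0.0365)^t    t·PV        t(t+1)·PV
  1     2,687.50     2,592.8606     2,592.8606       5,185.7212
  2     2,687.50     2,501.5539     5,003.1077      15,009.3232
  3     2,687.50     2,413.4625     7,240.3875      28,961.5499
  4     2,687.50     2,328.4732     9,313.8929      46,569.4644
  5    27,687.50    23,143.9356   115,719.6778     694,318.0668
  Σ                 32,980.2857   139,869.9265     790,044.1255
P = 32,980.2857.
Convexity = Σ t(t+1)·PV / [P·(1+y)²] = 790,044.1255 / (32,980.2857 × 1.074332) = 22.29761.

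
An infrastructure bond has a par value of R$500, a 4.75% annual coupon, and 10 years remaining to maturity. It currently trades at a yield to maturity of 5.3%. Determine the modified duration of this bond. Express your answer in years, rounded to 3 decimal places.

Periodic yield y = 0.053. First find Macaulay duration:
  t   CF        PV=CF/(1+0.053)^t    t·PV
  1        23.75        22.5546        22.5546
  2        23.75        21.4194        42.8388
  3        23.75        20.3413        61.0239
  4        23.75        19.3175        77.2699
  5        23.75        18.3452        91.7259
  6        23.75        17.4218       104.5309
  7        23.75        16.5449       115.8145
  8        23.75        15.7122       125.6975
  9        23.75        14.9214       134.2922
  10      523.75       312.4930     3,124.9302
  Σ                    479.0712     3,900.6783
P = 479.0712; Macaulay duration = 3,900.6783 / 479.0712 = 8.14217 years.
Modified duration = D_Mac / (1 + y) = 8.14217 / 1.053 = 7.73235 years.

7.732 years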